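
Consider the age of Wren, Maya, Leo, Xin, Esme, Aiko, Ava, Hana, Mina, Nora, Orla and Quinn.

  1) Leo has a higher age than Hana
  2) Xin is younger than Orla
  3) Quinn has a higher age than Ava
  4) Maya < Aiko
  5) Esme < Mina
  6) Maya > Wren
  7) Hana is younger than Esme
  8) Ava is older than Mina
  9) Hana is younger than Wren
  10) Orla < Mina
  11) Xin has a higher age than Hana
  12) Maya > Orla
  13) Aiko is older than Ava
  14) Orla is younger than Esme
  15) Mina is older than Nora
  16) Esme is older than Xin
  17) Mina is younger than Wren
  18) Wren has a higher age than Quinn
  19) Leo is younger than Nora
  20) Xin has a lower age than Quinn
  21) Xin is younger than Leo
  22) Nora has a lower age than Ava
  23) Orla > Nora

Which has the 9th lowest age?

Piecing the relations together gives one ordering: Hana < Xin < Leo < Nora < Orla < Esme < Mina < Ava < Quinn < Wren < Maya < Aiko.
Counting 9 from the smallest end gives Quinn.

Quinn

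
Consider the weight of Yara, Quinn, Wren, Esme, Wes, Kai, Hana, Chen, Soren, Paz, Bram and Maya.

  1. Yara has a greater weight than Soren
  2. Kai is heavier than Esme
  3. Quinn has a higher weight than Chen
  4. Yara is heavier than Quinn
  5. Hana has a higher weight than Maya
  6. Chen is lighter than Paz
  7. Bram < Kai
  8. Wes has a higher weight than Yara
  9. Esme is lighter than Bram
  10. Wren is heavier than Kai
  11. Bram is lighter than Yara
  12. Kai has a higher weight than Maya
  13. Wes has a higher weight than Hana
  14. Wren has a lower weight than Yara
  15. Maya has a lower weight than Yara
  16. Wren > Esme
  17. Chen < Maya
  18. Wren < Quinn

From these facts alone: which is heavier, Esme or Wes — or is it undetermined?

Esme < Bram < Kai < Wren < Quinn < Yara < Wes, by transitivity through Bram, Kai, Wren, Quinn, Yara.
So Wes is heavier.

Wes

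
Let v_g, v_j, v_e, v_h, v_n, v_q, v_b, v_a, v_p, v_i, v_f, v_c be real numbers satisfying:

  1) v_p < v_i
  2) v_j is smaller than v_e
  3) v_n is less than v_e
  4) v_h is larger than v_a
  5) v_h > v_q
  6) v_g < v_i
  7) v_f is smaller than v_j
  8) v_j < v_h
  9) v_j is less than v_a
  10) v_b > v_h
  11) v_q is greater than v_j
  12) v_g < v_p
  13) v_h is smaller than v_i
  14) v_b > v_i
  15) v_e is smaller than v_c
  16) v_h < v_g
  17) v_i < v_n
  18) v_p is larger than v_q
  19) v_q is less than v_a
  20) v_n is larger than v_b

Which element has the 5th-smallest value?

Chaining the given pairs: v_f < v_j < v_q < v_a < v_h < v_g < v_p < v_i < v_b < v_n < v_e < v_c.
Counting 5 from the smallest end gives v_h.

v_h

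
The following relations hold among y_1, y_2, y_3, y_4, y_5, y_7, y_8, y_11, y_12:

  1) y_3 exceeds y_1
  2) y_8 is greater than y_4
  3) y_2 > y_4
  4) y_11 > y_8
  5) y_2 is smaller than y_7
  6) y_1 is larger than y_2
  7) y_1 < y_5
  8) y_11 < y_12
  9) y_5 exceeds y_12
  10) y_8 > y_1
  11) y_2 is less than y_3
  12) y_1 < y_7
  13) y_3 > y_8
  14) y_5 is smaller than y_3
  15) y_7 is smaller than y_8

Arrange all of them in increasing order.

Nothing is placed below y_4, so it is least; from there y_4 < y_2; y_2 < y_1; y_1 < y_7; y_7 < y_8; y_8 < y_11; y_11 < y_12; y_12 < y_5; y_5 < y_3, each given directly.

y_4 < y_2 < y_1 < y_7 < y_8 < y_11 < y_12 < y_5 < y_3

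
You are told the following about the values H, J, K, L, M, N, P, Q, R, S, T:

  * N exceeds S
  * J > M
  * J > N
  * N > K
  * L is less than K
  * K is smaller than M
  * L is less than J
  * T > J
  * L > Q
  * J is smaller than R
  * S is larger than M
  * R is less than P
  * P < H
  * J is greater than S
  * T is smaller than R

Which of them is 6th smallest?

Piecing the relations together gives one ordering: Q < L < K < M < S < N < J < T < R < P < H.
The 6th smallest is N.

N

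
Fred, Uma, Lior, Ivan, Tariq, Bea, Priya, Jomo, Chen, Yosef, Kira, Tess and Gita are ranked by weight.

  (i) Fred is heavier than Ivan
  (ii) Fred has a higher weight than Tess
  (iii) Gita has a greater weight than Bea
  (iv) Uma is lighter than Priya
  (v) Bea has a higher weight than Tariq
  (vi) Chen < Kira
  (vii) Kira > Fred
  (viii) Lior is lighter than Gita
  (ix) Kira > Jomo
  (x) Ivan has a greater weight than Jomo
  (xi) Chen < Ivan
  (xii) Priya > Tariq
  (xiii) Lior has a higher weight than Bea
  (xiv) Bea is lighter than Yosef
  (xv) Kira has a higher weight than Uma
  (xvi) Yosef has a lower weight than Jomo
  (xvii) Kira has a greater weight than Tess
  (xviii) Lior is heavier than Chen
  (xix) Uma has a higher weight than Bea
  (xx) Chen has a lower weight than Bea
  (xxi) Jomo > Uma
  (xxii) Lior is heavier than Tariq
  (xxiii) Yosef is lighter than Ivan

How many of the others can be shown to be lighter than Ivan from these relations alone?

6

The elements the relations force below Ivan are Chen, Tariq, Bea, Uma, Yosef, Jomo — no chain reaches any other.
That is 6.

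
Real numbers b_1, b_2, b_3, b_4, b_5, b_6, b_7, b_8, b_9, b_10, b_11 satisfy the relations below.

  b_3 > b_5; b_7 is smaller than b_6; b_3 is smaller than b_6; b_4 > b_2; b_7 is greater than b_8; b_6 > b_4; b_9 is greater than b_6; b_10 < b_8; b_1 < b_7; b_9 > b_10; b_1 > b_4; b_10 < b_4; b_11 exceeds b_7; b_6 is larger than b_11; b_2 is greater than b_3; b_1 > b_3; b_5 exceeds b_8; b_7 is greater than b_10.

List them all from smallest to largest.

b_10 < b_8 < b_5 < b_3 < b_2 < b_4 < b_1 < b_7 < b_11 < b_6 < b_9

Each adjacent pair is fixed by a given relation: b_10 < b_8; b_8 < b_5; b_5 < b_3; b_3 < b_2; b_2 < b_4; b_4 < b_1; b_1 < b_7; b_7 < b_11; b_11 < b_6; b_6 < b_9. Chaining them end to end gives the full order.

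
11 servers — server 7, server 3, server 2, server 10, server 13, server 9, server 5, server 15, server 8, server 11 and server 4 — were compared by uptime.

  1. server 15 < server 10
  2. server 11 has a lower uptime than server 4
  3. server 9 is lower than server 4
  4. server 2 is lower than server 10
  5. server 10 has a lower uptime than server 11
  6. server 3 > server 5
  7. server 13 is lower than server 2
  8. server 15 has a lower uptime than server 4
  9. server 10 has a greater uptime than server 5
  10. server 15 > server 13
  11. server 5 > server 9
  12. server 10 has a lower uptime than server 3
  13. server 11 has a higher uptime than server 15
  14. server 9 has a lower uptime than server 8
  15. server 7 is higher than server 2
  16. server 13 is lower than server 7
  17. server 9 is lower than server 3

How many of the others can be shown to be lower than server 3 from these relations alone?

6

The elements the relations force below server 3 are server 13, server 2, server 9, server 15, server 5, server 10 — no chain reaches any other.
That is 6.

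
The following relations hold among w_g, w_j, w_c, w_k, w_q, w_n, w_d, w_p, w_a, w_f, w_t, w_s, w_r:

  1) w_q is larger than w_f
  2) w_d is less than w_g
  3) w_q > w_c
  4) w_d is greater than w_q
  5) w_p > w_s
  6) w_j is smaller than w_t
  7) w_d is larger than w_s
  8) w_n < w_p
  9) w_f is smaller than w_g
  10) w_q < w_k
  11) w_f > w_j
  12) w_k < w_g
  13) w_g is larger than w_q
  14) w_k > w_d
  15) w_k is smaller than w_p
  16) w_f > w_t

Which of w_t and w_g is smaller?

w_t

w_t < w_f and w_f < w_q give w_t < w_q.
Then w_q < w_d extends the chain to w_d.
Then w_d < w_k extends the chain to w_k.
Then w_k < w_g extends the chain to w_g.
So w_t < w_g; w_t is the smaller of the two.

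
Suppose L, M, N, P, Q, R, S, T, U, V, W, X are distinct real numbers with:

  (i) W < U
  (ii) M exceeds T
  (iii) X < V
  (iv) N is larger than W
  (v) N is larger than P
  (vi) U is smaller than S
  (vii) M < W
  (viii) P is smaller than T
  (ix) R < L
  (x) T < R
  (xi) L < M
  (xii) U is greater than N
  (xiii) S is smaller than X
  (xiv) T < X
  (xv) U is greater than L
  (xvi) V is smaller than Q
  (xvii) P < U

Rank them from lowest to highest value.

Each adjacent pair is fixed by a given relation: P < T; T < R; R < L; L < M; M < W; W < N; N < U; U < S; S < X; X < V; V < Q. Chaining them end to end gives the full order.

P < T < R < L < M < W < N < U < S < X < V < Q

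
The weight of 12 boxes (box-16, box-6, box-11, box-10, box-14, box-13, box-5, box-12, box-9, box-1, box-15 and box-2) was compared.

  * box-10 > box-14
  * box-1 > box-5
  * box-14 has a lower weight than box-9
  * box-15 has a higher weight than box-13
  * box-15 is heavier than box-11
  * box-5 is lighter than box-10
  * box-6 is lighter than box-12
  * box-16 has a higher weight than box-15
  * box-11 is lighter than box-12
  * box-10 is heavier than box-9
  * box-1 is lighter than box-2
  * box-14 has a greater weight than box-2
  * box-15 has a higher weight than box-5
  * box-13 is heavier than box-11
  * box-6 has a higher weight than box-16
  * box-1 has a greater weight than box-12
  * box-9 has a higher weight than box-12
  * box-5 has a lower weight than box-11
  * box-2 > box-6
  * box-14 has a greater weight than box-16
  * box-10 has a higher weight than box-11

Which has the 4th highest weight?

Piecing the relations together gives one ordering: box-5 < box-11 < box-13 < box-15 < box-16 < box-6 < box-12 < box-1 < box-2 < box-14 < box-9 < box-10.
The 4th largest is box-2.

box-2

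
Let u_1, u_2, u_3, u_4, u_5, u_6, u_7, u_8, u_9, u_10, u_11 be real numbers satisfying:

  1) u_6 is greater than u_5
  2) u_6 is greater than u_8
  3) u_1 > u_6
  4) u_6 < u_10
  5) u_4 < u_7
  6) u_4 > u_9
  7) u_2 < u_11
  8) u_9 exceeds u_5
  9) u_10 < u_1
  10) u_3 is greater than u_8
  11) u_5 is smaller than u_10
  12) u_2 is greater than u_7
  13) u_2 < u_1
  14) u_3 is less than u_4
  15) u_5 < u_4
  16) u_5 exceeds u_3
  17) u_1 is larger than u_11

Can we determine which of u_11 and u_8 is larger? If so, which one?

u_8 < u_3 and u_3 < u_5 give u_8 < u_5.
With u_5 < u_9: u_8 < u_3 < u_5 < u_9.
With u_9 < u_4: u_8 < u_3 < u_5 < u_9 < u_4.
With u_4 < u_7: u_8 < u_3 < u_5 < u_9 < u_4 < u_7.
With u_7 < u_2: u_8 < u_3 < u_5 < u_9 < u_4 < u_7 < u_2.
Then u_2 < u_11 extends the chain to u_11.
So u_11 is larger.

u_11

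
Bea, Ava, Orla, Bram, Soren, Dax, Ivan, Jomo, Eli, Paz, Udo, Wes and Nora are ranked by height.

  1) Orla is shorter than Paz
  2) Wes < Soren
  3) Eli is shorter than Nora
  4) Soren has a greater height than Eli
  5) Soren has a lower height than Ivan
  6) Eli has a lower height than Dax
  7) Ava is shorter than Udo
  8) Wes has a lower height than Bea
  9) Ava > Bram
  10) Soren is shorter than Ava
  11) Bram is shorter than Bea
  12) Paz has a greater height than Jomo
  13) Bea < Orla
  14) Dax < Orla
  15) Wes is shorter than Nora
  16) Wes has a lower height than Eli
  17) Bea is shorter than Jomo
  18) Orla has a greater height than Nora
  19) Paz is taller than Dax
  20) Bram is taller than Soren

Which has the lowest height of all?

Eli is not least since Wes < Eli; Soren is not least since Wes < Soren; Bram is not least since Soren < Bram; Ivan is not least since Soren < Ivan; Bea is not least since Wes < Bea; Jomo is not least since Bea < Jomo; Dax is not least since Eli < Dax; Ava is not least since Soren < Ava; Nora is not least since Eli < Nora; Orla is not least since Bea < Orla; Paz is not least since Jomo < Paz; Udo is not least since Ava < Udo.
Only Wes has nothing below it, so Wes is the lowest height.

Wes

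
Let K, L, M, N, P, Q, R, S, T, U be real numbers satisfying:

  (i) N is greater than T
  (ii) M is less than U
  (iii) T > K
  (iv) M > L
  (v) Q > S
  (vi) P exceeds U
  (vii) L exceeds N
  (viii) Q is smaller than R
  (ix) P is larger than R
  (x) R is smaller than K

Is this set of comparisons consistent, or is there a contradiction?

consistent

The single ordering S < Q < R < K < T < N < L < M < U < P satisfies every listed relation, so no contradiction arises.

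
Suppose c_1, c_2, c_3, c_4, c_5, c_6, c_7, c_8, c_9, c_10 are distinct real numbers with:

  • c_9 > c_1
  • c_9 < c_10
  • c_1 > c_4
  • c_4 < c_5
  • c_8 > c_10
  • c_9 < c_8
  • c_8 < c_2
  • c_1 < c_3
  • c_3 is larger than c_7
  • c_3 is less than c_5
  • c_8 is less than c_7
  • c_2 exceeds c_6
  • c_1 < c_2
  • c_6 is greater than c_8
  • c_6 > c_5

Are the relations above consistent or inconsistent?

consistent

The single ordering c_4 < c_1 < c_9 < c_10 < c_8 < c_7 < c_3 < c_5 < c_6 < c_2 satisfies every listed relation, so no contradiction arises.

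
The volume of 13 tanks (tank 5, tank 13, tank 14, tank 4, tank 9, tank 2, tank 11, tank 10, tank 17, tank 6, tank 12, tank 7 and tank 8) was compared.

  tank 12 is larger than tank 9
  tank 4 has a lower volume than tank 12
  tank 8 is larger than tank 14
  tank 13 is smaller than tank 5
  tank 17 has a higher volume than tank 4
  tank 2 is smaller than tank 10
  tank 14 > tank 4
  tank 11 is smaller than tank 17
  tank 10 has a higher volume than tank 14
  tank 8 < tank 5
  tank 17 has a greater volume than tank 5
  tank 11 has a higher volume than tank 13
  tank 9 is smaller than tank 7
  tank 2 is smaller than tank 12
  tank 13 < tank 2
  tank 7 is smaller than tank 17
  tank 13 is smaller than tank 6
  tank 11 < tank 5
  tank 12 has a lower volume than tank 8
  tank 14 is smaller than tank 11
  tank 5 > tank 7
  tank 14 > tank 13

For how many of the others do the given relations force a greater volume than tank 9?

From tank 9 the given relations immediately reach tank 12, tank 7.
From those, tank 8, tank 5, tank 17 — 5 in total.
No other element is forced above tank 9 by the given relations, so the count is 5.

5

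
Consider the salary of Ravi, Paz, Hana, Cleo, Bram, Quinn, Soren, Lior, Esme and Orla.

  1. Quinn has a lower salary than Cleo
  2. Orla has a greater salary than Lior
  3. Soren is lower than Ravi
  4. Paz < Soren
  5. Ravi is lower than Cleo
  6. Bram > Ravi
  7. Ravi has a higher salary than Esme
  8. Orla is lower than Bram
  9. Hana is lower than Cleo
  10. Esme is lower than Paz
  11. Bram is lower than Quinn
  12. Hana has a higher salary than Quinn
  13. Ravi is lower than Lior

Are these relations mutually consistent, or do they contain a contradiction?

The single ordering Esme < Paz < Soren < Ravi < Lior < Orla < Bram < Quinn < Hana < Cleo satisfies every listed relation, so no contradiction arises.

consistent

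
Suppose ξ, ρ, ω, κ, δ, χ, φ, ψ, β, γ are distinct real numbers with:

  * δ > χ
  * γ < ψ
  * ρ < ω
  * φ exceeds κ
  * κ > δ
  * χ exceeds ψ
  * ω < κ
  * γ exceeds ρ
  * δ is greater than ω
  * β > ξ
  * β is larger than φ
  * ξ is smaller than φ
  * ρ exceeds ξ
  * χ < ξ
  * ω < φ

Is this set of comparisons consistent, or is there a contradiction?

Chaining the given relations yields γ < ψ < χ < ξ < ρ, so γ < ρ. But one relation states ρ < γ. These cannot both hold.

inconsistent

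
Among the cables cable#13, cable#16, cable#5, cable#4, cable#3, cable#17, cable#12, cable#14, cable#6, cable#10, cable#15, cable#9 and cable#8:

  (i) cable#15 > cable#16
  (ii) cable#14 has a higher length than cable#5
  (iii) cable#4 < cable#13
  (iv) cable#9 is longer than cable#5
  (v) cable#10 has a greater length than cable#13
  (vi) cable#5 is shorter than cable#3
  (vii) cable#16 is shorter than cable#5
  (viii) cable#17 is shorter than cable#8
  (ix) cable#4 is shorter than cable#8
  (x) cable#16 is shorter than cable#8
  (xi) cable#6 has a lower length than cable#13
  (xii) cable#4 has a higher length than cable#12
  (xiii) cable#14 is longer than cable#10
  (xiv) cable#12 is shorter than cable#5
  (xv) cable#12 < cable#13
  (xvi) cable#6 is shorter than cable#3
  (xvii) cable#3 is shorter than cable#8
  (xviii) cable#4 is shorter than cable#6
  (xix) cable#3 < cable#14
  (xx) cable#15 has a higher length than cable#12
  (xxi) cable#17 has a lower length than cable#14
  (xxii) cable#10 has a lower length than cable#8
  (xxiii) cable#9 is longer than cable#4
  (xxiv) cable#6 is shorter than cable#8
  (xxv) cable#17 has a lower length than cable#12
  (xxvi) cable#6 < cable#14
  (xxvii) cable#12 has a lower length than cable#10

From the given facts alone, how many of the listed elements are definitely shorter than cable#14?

From cable#14 the given relations immediately reach cable#17, cable#5, cable#6, cable#3, cable#10.
From those, cable#16, cable#12, cable#4, cable#13 — 9 in total.
No other element is forced below cable#14 by the given relations, so the count is 9.

9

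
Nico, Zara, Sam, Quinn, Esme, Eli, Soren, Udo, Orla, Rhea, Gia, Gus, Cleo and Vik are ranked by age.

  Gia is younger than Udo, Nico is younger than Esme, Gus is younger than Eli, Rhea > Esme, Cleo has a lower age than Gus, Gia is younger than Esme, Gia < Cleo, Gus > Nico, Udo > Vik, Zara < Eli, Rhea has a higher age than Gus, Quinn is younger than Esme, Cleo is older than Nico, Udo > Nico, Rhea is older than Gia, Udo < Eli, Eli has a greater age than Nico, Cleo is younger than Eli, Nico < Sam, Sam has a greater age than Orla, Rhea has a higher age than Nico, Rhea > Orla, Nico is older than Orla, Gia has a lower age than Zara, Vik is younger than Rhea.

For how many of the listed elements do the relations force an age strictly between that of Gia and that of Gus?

The relations place Gia below Gus. An element lies strictly between them when it is forced above Gia and also forced below Gus.
Above Gia: {Cleo, Udo, Esme, Rhea, Zara, Eli}. Below Gus: {Orla, Nico, Cleo}.
Intersection: {Cleo} — 1.

1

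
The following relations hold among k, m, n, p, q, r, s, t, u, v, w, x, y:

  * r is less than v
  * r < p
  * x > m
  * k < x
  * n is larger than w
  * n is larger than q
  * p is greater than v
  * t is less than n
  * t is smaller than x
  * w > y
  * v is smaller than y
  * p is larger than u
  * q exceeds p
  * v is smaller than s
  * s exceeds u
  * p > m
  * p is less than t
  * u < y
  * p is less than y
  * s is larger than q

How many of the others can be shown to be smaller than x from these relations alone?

The elements the relations force below x are u, r, k, m, v, p, t — no chain reaches any other.
That is 7.

7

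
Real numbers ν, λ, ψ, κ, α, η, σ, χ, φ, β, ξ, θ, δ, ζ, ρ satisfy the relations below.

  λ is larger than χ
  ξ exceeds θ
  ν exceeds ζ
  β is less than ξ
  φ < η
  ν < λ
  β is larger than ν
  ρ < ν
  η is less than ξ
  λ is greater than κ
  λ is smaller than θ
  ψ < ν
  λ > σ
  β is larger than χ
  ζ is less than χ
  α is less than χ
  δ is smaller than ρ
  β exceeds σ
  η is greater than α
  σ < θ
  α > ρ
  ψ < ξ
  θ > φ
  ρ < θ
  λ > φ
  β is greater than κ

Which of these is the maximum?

ζ is not greatest since ζ < χ; δ is not greatest since δ < ρ; ρ is not greatest since ρ < α; ψ is not greatest since ψ < ν; σ is not greatest since σ < β; α is not greatest since α < χ; φ is not greatest since φ < η; χ is not greatest since χ < λ; κ is not greatest since κ < β; ν is not greatest since ν < β; λ is not greatest since λ < θ; β is not greatest since β < ξ; η is not greatest since η < ξ; θ is not greatest since θ < ξ.
Only ξ has nothing above it, so ξ is the maximum.

ξ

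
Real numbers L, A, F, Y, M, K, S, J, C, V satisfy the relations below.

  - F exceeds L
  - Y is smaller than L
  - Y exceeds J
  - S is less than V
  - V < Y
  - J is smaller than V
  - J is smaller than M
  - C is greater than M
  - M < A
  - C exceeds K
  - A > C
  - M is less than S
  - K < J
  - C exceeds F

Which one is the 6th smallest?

The consecutive relations fix a unique order: K < J < M < S < V < Y < L < F < C < A.
Counting 6 from the smallest end gives Y.

Y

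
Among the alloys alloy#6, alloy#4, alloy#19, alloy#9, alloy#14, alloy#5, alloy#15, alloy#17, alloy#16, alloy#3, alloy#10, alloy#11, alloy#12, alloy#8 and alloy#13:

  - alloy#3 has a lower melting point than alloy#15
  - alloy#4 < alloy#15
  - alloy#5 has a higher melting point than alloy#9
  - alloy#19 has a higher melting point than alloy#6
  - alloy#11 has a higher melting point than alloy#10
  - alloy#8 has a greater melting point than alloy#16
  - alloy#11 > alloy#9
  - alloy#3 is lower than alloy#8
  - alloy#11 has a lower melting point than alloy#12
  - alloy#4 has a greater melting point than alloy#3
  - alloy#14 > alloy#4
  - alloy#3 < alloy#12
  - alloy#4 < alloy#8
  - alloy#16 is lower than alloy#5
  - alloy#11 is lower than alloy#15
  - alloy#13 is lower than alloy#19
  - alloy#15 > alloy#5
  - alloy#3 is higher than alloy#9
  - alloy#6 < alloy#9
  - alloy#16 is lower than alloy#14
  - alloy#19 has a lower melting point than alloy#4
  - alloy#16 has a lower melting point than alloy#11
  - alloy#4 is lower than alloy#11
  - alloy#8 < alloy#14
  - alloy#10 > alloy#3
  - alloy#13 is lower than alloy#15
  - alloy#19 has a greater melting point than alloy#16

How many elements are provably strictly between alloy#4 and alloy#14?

The relations place alloy#4 below alloy#14. An element lies strictly between them when it is forced above alloy#4 and also forced below alloy#14.
Above alloy#4: {alloy#11, alloy#12, alloy#8, alloy#15}. Below alloy#14: {alloy#13, alloy#6, alloy#9, alloy#16, alloy#19, alloy#3, alloy#8}.
Intersection: {alloy#8} — 1.

1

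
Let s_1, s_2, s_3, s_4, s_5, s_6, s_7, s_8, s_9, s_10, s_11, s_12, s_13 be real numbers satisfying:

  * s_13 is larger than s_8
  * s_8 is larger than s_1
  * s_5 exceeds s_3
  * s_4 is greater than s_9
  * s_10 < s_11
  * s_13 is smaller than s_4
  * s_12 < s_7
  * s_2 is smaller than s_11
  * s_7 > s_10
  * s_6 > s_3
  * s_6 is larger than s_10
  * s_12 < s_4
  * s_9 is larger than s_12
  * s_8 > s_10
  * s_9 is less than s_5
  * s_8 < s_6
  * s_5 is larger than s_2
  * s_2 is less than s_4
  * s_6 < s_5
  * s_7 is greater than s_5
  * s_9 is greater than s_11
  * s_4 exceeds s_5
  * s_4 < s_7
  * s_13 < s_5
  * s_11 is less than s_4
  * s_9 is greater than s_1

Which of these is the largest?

s_7

Chaining downward from s_7: directly below it, s_10, s_12, s_5, s_4; then s_3, s_2, s_11, s_13, s_6, s_9; then s_1, s_8.
That covers every other element, and nothing is given above s_7, so s_7 is the largest.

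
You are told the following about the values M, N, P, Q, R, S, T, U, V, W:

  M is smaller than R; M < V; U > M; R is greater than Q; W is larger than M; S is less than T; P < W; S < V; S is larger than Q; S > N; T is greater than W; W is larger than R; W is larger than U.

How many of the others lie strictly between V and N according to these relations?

The relations place N below V. An element lies strictly between them when it is forced above N and also forced below V.
Above N: {S, T}. Below V: {Q, M, S}.
Intersection: {S} — 1.

1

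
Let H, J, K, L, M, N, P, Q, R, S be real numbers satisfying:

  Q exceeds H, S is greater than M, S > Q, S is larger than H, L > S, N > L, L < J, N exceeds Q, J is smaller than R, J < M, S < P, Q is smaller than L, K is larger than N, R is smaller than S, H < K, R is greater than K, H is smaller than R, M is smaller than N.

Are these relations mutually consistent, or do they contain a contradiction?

inconsistent

We have S < L stated directly, yet also L < J < M < N < K < R < S by chaining the others — so L < S. Contradiction.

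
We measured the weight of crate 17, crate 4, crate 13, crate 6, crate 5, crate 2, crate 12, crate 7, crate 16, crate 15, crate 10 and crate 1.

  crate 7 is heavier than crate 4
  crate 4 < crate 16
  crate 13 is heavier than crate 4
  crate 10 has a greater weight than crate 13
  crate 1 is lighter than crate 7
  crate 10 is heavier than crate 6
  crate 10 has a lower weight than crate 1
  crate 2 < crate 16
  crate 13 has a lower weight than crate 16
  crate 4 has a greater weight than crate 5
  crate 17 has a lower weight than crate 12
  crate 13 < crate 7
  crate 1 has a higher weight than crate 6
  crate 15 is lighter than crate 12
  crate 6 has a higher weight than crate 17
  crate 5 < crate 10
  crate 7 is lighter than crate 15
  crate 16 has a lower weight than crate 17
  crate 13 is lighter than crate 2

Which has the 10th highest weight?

The consecutive relations fix a unique order: crate 5 < crate 4 < crate 13 < crate 2 < crate 16 < crate 17 < crate 6 < crate 10 < crate 1 < crate 7 < crate 15 < crate 12.
The 10th largest is crate 13.

crate 13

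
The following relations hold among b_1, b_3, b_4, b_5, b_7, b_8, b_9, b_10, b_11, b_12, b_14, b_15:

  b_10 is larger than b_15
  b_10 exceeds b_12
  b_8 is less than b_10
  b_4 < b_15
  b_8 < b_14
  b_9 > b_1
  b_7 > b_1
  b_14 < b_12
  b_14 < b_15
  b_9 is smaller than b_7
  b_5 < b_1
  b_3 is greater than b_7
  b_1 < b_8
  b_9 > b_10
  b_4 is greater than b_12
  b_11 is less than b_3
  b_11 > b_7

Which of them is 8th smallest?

b_10

Chaining the given pairs: b_5 < b_1 < b_8 < b_14 < b_12 < b_4 < b_15 < b_10 < b_9 < b_7 < b_11 < b_3.
Counting 8 from the smallest end gives b_10.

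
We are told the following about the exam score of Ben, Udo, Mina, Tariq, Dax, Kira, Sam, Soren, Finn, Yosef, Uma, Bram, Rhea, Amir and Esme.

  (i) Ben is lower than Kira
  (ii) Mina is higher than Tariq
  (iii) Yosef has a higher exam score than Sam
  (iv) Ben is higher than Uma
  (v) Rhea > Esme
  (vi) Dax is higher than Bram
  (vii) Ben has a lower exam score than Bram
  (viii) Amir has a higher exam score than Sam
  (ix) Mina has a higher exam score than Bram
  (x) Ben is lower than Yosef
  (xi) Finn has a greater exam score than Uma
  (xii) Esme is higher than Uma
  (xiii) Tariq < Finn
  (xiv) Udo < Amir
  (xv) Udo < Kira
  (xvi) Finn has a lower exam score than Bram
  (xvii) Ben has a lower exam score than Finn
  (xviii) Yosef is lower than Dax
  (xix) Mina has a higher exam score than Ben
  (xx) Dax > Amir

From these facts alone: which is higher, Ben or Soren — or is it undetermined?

Following every chain through Ben: above Ben we get Finn, Yosef, Kira, Bram, Dax, Mina; below Ben we get Uma.
Soren is not reached, and no chain runs the other way from Soren to Ben.
So the given relations leave the order of Ben and Soren undetermined.

undetermined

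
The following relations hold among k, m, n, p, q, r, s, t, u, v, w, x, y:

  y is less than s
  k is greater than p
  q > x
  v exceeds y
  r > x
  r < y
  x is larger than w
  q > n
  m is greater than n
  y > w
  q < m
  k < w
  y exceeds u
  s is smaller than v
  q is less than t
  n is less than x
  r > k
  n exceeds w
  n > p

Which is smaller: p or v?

The relevant relations are p < k; k < w; w < n; n < x; x < r; r < y; y < s; s < v.
Chaining these gives p < k < w < n < x < r < y < s < v.
So p < v; p is the smaller of the two.

p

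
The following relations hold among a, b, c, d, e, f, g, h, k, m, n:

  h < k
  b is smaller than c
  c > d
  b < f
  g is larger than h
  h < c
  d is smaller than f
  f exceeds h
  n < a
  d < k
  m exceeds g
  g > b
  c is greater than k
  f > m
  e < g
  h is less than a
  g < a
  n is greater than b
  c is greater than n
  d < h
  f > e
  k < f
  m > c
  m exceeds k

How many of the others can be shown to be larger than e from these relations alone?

4

From e the given relations immediately reach g, f.
From those, m, a — 4 in total.
No other element is forced above e by the given relations, so the count is 4.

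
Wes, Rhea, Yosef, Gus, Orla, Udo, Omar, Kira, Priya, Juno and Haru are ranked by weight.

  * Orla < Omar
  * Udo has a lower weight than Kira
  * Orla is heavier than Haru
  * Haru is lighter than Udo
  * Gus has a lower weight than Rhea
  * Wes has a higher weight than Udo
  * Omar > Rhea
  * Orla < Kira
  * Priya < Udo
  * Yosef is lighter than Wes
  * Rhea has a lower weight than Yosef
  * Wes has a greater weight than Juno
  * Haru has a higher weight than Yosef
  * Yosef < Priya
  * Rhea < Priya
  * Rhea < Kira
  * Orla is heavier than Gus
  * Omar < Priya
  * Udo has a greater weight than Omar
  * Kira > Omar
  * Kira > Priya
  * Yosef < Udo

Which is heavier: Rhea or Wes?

Rhea < Yosef and Yosef < Haru give Rhea < Haru.
With Haru < Orla: Rhea < Yosef < Haru < Orla.
Then Orla < Omar extends the chain to Omar.
With Omar < Priya: Rhea < Yosef < Haru < Orla < Omar < Priya.
With Priya < Udo: Rhea < Yosef < Haru < Orla < Omar < Priya < Udo.
Then Udo < Wes extends the chain to Wes.
So Rhea < Wes; Wes is the heavier of the two.

Wes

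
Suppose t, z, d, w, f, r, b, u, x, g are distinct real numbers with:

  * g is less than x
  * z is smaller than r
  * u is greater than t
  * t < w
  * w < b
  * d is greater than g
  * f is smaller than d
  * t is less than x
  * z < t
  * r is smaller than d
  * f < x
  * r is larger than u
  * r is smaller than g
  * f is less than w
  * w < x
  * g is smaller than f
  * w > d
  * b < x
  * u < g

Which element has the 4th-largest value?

d

The consecutive relations fix a unique order: z < t < u < r < g < f < d < w < b < x.
Counting 4 from the largest end gives d.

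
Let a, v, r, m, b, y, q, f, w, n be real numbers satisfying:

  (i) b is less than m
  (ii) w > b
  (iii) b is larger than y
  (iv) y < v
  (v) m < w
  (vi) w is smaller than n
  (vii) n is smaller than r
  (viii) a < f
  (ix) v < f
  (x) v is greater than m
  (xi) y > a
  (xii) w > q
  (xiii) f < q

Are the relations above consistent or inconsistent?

Every relation is compatible with a < y < b < m < v < f < q < w < n < r; the set is consistent.

consistent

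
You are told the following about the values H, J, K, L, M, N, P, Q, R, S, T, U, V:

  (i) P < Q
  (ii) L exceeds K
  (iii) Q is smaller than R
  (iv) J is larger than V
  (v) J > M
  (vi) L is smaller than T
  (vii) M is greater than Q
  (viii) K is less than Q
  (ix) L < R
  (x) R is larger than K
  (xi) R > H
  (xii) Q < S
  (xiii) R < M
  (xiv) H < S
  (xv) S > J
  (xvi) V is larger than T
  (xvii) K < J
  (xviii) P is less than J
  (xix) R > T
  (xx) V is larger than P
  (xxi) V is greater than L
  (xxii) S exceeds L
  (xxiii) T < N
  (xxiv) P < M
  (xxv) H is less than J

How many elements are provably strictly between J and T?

The relations place T below J. An element lies strictly between them when it is forced above T and also forced below J.
Above T: {R, M, V, N, S}. Below J: {K, H, L, P, Q, R, M, V}.
Intersection: {R, M, V} — 3.

3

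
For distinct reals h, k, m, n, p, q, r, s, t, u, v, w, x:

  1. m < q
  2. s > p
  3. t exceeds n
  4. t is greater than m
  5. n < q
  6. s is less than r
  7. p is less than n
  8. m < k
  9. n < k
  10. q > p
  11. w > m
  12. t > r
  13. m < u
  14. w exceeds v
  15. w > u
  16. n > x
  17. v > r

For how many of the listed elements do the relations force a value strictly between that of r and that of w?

1

The relations place r below w. An element lies strictly between them when it is forced above r and also forced below w.
Above r: {v, t}. Below w: {p, s, m, u, v}.
Intersection: {v} — 1.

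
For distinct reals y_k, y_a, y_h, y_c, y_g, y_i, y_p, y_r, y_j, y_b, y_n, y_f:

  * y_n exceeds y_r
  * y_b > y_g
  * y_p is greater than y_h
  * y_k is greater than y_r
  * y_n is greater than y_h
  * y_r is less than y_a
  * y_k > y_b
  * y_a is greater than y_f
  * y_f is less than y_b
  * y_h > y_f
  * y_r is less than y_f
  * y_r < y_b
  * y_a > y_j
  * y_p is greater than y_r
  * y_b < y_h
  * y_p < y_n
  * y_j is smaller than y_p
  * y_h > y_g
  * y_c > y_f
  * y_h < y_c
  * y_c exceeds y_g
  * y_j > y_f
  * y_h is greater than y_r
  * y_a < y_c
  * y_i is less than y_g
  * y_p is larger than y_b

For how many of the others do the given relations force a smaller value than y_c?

Directly below y_c: y_g, y_f, y_a, y_h.
One step further: y_r, y_i, y_j, y_b (8 so far).
No other element is forced below y_c by the given relations, so the count is 8.

8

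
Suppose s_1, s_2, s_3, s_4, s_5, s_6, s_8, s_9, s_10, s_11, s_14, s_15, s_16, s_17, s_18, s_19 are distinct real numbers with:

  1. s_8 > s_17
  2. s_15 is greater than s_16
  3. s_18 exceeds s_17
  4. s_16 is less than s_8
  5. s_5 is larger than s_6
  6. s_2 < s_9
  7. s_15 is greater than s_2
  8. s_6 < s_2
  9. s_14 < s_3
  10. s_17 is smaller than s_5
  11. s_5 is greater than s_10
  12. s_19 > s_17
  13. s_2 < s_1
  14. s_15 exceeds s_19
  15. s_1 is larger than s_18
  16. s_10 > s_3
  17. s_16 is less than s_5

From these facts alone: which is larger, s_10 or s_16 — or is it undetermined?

undetermined

Following every chain through s_16: above s_16 we get s_5, s_8, s_15.
s_10 is not reached, and no chain runs the other way from s_10 to s_16.
So the given relations leave the order of s_16 and s_10 undetermined.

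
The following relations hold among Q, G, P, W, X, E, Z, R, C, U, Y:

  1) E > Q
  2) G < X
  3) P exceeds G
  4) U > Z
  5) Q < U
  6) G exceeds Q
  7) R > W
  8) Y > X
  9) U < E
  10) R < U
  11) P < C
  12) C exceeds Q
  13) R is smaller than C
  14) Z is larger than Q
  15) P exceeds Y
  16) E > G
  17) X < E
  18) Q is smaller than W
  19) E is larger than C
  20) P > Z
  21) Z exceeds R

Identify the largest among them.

Chaining downward from E: directly below it, Q, G, X, U, C; then R, Z, P; then W, Y.
That covers every other element, and nothing is given above E, so E is the largest.

E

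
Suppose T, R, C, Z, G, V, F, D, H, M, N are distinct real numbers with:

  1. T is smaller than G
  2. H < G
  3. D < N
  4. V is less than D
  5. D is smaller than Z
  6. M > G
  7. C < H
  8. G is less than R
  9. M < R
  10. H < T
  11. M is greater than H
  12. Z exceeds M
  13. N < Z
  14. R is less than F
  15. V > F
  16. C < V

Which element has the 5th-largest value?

Chaining the given pairs: C < H < T < G < M < R < F < V < D < N < Z.
The 5th largest is F.

F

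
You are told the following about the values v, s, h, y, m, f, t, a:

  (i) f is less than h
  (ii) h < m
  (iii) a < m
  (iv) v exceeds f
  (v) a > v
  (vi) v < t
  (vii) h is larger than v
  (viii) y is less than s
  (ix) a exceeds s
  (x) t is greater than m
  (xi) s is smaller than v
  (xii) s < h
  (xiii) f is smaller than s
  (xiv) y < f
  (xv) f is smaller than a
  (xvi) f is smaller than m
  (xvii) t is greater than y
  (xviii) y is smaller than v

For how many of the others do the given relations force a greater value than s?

The elements the relations force above s are v, h, a, m, t — no chain reaches any other.
That is 5.

5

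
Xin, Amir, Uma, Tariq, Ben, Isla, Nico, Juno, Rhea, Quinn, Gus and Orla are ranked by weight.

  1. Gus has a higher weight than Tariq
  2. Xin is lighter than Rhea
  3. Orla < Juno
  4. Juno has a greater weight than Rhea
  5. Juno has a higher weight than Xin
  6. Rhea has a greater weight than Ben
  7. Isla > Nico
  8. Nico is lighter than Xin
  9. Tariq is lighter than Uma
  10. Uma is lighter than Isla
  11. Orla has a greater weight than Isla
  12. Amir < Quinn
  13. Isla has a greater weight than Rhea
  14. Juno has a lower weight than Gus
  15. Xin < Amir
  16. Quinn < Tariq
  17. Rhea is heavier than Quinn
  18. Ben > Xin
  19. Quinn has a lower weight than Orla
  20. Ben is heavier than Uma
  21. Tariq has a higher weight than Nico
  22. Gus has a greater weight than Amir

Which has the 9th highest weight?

Quinn

The consecutive relations fix a unique order: Nico < Xin < Amir < Quinn < Tariq < Uma < Ben < Rhea < Isla < Orla < Juno < Gus.
Counting 9 from the largest end gives Quinn.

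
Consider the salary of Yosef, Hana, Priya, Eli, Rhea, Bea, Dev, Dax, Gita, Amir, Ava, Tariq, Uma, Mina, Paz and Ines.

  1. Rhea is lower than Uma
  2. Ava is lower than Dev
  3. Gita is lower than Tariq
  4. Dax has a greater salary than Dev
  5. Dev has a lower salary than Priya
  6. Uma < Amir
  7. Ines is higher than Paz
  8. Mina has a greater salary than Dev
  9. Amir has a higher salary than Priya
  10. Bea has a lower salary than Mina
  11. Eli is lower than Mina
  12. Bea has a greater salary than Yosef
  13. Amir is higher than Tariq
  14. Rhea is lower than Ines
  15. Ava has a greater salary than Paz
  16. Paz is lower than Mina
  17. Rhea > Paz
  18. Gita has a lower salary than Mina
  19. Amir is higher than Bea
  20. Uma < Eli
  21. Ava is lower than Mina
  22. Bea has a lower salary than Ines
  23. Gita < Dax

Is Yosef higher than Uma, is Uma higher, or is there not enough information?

Following every chain through Yosef: above Yosef we get Bea, Mina, Amir, Ines.
Uma is not reached, and no chain runs the other way from Uma to Yosef.
So the given relations leave the order of Yosef and Uma undetermined.

undetermined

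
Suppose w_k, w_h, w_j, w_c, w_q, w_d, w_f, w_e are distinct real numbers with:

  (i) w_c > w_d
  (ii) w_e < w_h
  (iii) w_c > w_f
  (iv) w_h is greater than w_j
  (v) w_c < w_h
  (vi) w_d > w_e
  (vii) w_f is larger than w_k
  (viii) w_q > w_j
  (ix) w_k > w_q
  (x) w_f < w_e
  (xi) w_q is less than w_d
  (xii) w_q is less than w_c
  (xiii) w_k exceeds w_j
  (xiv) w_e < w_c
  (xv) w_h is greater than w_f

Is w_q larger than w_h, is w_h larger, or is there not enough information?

w_h

Following the relations from w_q: w_q < w_k < w_f < w_e < w_d < w_c < w_h.
So w_h is larger.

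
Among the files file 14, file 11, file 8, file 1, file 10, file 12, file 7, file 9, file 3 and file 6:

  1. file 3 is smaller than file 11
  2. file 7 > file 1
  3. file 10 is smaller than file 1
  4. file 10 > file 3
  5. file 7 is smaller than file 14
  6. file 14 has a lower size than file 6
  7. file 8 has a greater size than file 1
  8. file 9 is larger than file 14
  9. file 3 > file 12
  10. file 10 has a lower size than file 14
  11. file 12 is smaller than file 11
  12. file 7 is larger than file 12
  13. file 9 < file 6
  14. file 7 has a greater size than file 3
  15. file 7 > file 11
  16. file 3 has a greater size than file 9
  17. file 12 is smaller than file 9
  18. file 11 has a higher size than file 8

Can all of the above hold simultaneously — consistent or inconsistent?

We have file 9 < file 3 stated directly, yet also file 3 < file 10 < file 1 < file 8 < file 11 < file 7 < file 14 < file 9 by chaining the others — so file 3 < file 9. Contradiction.

inconsistent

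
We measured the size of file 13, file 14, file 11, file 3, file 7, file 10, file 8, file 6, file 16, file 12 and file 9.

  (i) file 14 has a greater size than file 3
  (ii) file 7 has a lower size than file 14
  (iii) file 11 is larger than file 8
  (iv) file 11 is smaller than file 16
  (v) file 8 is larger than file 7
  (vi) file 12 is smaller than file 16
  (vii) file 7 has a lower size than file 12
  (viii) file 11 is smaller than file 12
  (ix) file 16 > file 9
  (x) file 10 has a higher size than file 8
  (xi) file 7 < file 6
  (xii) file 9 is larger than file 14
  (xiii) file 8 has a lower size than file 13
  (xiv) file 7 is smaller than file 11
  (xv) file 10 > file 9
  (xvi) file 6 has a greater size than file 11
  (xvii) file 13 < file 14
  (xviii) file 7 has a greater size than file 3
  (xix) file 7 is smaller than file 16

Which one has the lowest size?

file 7 is not least since file 3 < file 7; file 8 is not least since file 7 < file 8; file 11 is not least since file 7 < file 11; file 12 is not least since file 11 < file 12; file 13 is not least since file 8 < file 13; file 14 is not least since file 7 < file 14; file 9 is not least since file 14 < file 9; file 10 is not least since file 8 < file 10; file 16 is not least since file 12 < file 16; file 6 is not least since file 11 < file 6.
Only file 3 has nothing below it, so file 3 is the lowest size.

file 3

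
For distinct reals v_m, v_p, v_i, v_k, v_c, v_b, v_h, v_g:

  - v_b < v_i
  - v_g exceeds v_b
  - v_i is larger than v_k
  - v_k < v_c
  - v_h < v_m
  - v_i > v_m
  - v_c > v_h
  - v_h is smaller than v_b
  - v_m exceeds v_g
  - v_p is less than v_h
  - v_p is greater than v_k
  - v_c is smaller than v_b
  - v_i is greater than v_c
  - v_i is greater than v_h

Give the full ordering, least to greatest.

Each adjacent pair is fixed by a given relation: v_k < v_p; v_p < v_h; v_h < v_c; v_c < v_b; v_b < v_g; v_g < v_m; v_m < v_i. Chaining them end to end gives the full order.

v_k < v_p < v_h < v_c < v_b < v_g < v_m < v_i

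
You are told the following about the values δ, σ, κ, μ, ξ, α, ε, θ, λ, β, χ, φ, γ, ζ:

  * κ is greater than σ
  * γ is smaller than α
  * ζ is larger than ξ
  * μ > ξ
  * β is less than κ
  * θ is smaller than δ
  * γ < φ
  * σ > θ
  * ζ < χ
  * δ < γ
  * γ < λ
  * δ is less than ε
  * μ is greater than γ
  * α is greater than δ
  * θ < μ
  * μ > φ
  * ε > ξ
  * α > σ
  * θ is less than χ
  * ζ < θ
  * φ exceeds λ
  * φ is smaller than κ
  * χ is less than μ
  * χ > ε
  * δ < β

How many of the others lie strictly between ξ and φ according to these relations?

5

The relations place ξ below φ. An element lies strictly between them when it is forced above ξ and also forced below φ.
Above ξ: {ζ, θ, σ, δ, γ, ε, λ, α, β, χ, κ, μ}. Below φ: {ζ, θ, δ, γ, λ}.
Intersection: {ζ, θ, δ, γ, λ} — 5.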